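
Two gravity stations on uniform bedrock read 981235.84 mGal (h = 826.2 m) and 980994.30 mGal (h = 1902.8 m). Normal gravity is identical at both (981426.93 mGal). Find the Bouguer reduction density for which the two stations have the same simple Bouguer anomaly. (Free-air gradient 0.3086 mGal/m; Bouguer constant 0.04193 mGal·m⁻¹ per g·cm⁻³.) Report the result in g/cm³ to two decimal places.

Δg_obs = 980994.30 − 981235.84 = -241.54 mGal over Δh = 1902.8 − 826.2 = 1076.6 m
Equal Bouguer anomalies ⇒ Δg_obs + (0.3086 − 0.04193ρ)·Δh = 0
0.3086 − 0.04193ρ = −Δg_obs/Δh = 0.22435
ρ = (0.3086 − 0.22435) / 0.04193 = 2.01 g/cm³

2.01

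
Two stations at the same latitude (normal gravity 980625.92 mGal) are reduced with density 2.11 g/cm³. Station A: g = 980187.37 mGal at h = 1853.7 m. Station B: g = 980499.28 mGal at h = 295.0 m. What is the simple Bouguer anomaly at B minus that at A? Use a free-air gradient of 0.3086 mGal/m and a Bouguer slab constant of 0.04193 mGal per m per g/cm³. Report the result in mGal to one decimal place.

-31.2

Δg_SB(A) = 980187.37 − 980625.92 + 0.3086×1853.7 − 0.04193×2.11×1853.7 = -30.50 mGal
Δg_SB(B) = 980499.28 − 980625.92 + 0.3086×295.0 − 0.04193×2.11×295.0 = -61.70 mGal
Difference = -61.70 − (-30.50) = -31.20 mGal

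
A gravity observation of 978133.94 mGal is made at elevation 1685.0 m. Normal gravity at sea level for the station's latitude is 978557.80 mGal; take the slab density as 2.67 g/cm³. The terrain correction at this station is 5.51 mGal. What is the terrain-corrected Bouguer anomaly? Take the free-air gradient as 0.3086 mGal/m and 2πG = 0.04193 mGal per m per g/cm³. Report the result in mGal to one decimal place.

-87.0

Free-air correction = 0.3086 × 1685.0 = 519.99 mGal
Free-air anomaly = 978133.94 − 978557.80 + (519.99) = 96.13 mGal
Bouguer slab correction = 0.04193 × 2.67 × 1685.0 = 188.64 mGal
Simple Bouguer anomaly = 96.13 − (188.64) = -92.51 mGal
Complete Bouguer anomaly = -92.51 + 5.51 = -87.00 mGal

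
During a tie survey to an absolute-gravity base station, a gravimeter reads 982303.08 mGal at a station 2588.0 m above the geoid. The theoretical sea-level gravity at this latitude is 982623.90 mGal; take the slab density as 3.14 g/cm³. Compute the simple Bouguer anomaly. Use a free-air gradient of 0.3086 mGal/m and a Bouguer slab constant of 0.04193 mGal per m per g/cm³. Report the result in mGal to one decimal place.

Free-air correction = 0.3086 × 2588.0 = 798.66 mGal
Free-air anomaly = 982303.08 − 982623.90 + (798.66) = 477.84 mGal
Bouguer slab correction = 0.04193 × 3.14 × 2588.0 = 340.74 mGal
Simple Bouguer anomaly = 477.84 − (340.74) = 137.10 mGal

137.1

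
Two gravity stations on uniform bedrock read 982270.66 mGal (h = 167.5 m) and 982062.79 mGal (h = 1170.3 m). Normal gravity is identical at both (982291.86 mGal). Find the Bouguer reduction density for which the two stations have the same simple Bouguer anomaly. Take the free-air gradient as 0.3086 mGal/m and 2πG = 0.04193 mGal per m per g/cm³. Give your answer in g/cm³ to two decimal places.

2.42

Δg_obs = 982062.79 − 982270.66 = -207.87 mGal over Δh = 1170.3 − 167.5 = 1002.8 m
Equal Bouguer anomalies ⇒ Δg_obs + (0.3086 − 0.04193ρ)·Δh = 0
0.3086 − 0.04193ρ = −Δg_obs/Δh = 0.20729
ρ = (0.3086 − 0.20729) / 0.04193 = 2.42 g/cm³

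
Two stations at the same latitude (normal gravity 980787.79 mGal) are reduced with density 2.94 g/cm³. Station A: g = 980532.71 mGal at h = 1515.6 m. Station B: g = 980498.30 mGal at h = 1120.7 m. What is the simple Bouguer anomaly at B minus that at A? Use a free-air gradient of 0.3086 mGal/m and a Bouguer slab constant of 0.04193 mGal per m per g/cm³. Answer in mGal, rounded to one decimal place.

Δg_SB(A) = 980532.71 − 980787.79 + 0.3086×1515.6 − 0.04193×2.94×1515.6 = 25.80 mGal
Δg_SB(B) = 980498.30 − 980787.79 + 0.3086×1120.7 − 0.04193×2.94×1120.7 = -81.80 mGal
Difference = -81.80 − (25.80) = -107.60 mGal

-107.6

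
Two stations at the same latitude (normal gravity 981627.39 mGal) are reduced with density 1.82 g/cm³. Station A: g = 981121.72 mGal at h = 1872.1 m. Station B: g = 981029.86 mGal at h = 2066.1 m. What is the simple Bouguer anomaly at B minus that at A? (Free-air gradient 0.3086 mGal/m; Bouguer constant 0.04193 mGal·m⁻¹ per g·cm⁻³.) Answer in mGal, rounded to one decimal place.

-46.8

Δg_SB(A) = 981121.72 − 981627.39 + 0.3086×1872.1 − 0.04193×1.82×1872.1 = -70.80 mGal
Δg_SB(B) = 981029.86 − 981627.39 + 0.3086×2066.1 − 0.04193×1.82×2066.1 = -117.60 mGal
Difference = -117.60 − (-70.80) = -46.80 mGal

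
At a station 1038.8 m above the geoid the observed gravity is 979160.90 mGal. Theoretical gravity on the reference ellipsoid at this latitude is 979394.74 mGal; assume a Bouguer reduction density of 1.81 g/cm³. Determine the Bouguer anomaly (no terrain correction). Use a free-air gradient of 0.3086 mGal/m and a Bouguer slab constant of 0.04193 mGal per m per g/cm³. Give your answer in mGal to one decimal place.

Free-air correction = 0.3086 × 1038.8 = 320.57 mGal
Free-air anomaly = 979160.90 − 979394.74 + (320.57) = 86.73 mGal
Bouguer slab correction = 0.04193 × 1.81 × 1038.8 = 78.84 mGal
Simple Bouguer anomaly = 86.73 − (78.84) = 7.89 mGal

7.9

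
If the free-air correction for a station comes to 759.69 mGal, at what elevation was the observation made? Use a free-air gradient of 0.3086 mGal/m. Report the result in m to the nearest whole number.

2462

h = 759.69 / 0.3086 = 2461.73 m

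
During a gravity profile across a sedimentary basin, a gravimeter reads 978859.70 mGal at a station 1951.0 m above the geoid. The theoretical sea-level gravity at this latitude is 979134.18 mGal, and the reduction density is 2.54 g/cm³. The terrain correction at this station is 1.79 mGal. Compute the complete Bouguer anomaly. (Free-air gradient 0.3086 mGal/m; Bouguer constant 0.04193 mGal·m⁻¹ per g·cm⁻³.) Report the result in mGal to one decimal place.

121.6

Free-air correction = 0.3086 × 1951.0 = 602.08 mGal
Free-air anomaly = 978859.70 − 979134.18 + (602.08) = 327.60 mGal
Bouguer slab correction = 0.04193 × 2.54 × 1951.0 = 207.79 mGal
Simple Bouguer anomaly = 327.60 − (207.79) = 119.81 mGal
Complete Bouguer anomaly = 119.81 + 1.79 = 121.60 mGal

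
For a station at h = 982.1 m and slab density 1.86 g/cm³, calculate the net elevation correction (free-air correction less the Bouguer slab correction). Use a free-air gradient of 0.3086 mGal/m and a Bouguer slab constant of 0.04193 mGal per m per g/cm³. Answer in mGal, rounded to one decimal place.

226.5

Combined gradient = 0.3086 − 0.04193 × 1.86 = 0.2306102 mGal/m
Combined elevation correction = 0.2306102 × 982.1 = 226.5 mGal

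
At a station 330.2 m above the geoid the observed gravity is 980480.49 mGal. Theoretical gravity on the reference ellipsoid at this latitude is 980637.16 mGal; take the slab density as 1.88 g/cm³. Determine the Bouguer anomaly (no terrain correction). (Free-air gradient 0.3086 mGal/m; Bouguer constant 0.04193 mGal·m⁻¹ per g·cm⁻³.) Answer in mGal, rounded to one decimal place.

Free-air correction = 0.3086 × 330.2 = 101.90 mGal
Free-air anomaly = 980480.49 − 980637.16 + (101.90) = -54.77 mGal
Bouguer slab correction = 0.04193 × 1.88 × 330.2 = 26.03 mGal
Simple Bouguer anomaly = -54.77 − (26.03) = -80.80 mGal

-80.8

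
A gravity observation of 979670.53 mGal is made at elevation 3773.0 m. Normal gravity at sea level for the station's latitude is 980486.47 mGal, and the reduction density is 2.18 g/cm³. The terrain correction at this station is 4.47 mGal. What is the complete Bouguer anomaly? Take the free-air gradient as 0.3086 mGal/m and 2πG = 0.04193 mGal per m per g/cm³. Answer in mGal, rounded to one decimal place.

8.0

Free-air correction = 0.3086 × 3773.0 = 1164.35 mGal
Free-air anomaly = 979670.53 − 980486.47 + (1164.35) = 348.41 mGal
Bouguer slab correction = 0.04193 × 2.18 × 3773.0 = 344.88 mGal
Simple Bouguer anomaly = 348.41 − (344.88) = 3.53 mGal
Complete Bouguer anomaly = 3.53 + 4.47 = 8.00 mGal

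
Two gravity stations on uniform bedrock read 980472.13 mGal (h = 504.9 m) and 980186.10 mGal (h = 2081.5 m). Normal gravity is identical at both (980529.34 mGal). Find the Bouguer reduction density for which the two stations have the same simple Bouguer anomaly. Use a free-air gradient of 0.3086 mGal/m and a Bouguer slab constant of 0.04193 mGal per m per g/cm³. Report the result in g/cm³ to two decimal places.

Δg_obs = 980186.10 − 980472.13 = -286.03 mGal over Δh = 2081.5 − 504.9 = 1576.6 m
Equal Bouguer anomalies ⇒ Δg_obs + (0.3086 − 0.04193ρ)·Δh = 0
0.3086 − 0.04193ρ = −Δg_obs/Δh = 0.18142
ρ = (0.3086 − 0.18142) / 0.04193 = 3.03 g/cm³

3.03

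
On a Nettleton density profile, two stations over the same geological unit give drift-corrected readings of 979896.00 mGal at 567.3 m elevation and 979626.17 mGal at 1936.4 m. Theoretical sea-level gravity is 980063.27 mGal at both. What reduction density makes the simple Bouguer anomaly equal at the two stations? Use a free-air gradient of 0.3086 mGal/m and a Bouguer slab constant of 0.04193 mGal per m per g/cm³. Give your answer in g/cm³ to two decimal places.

2.66

Δg_obs = 979626.17 − 979896.00 = -269.83 mGal over Δh = 1936.4 − 567.3 = 1369.1 m
Equal Bouguer anomalies ⇒ Δg_obs + (0.3086 − 0.04193ρ)·Δh = 0
0.3086 − 0.04193ρ = −Δg_obs/Δh = 0.19709
ρ = (0.3086 − 0.19709) / 0.04193 = 2.66 g/cm³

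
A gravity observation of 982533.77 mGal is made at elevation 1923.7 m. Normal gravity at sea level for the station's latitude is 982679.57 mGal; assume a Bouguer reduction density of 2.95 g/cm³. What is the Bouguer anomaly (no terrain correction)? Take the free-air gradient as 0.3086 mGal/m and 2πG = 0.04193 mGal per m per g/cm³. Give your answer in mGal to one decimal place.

209.9

Free-air correction = 0.3086 × 1923.7 = 593.65 mGal
Free-air anomaly = 982533.77 − 982679.57 + (593.65) = 447.85 mGal
Bouguer slab correction = 0.04193 × 2.95 × 1923.7 = 237.95 mGal
Simple Bouguer anomaly = 447.85 − (237.95) = 209.90 mGal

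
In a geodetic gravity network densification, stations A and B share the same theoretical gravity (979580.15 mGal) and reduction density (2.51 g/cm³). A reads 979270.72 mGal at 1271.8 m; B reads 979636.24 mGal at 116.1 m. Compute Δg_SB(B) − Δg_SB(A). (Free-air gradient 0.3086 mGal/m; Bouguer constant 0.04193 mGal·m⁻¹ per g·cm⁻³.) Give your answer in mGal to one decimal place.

130.5

Δg_SB(A) = 979270.72 − 979580.15 + 0.3086×1271.8 − 0.04193×2.51×1271.8 = -50.80 mGal
Δg_SB(B) = 979636.24 − 979580.15 + 0.3086×116.1 − 0.04193×2.51×116.1 = 79.70 mGal
Difference = 79.70 − (-50.80) = 130.50 mGal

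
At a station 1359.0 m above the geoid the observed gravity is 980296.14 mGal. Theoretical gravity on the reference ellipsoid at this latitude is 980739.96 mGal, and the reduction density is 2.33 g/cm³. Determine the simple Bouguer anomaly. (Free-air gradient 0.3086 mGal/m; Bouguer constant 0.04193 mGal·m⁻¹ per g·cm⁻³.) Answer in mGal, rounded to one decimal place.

Free-air correction = 0.3086 × 1359.0 = 419.39 mGal
Free-air anomaly = 980296.14 − 980739.96 + (419.39) = -24.43 mGal
Bouguer slab correction = 0.04193 × 2.33 × 1359.0 = 132.77 mGal
Simple Bouguer anomaly = -24.43 − (132.77) = -157.20 mGal

-157.2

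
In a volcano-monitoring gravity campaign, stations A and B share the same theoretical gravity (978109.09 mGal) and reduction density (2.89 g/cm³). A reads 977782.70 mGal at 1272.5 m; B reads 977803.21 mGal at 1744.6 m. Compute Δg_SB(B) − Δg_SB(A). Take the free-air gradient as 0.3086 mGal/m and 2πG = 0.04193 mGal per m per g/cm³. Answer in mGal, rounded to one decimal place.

Δg_SB(A) = 977782.70 − 978109.09 + 0.3086×1272.5 − 0.04193×2.89×1272.5 = -87.90 mGal
Δg_SB(B) = 977803.21 − 978109.09 + 0.3086×1744.6 − 0.04193×2.89×1744.6 = 21.10 mGal
Difference = 21.10 − (-87.90) = 109.00 mGal

109.0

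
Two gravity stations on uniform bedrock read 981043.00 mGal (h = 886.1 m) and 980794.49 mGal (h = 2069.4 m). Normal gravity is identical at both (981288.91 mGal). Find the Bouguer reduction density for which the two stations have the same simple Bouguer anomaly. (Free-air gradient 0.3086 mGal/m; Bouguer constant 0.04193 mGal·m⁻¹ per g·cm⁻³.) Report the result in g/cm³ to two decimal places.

2.35

Δg_obs = 980794.49 − 981043.00 = -248.51 mGal over Δh = 2069.4 − 886.1 = 1183.3 m
Equal Bouguer anomalies ⇒ Δg_obs + (0.3086 − 0.04193ρ)·Δh = 0
0.3086 − 0.04193ρ = −Δg_obs/Δh = 0.21001
ρ = (0.3086 − 0.21001) / 0.04193 = 2.35 g/cm³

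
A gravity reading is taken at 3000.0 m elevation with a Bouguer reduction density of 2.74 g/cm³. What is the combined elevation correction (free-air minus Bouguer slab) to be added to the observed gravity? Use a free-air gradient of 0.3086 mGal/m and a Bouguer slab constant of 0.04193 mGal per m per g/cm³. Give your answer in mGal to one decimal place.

581.1

Combined gradient = 0.3086 − 0.04193 × 2.74 = 0.1937118 mGal/m
Combined elevation correction = 0.1937118 × 3000.0 = 581.1 mGal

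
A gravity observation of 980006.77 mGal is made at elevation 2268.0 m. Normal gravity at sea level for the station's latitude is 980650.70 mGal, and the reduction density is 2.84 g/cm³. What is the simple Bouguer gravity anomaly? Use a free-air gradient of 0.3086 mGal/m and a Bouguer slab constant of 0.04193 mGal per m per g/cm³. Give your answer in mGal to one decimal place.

Free-air correction = 0.3086 × 2268.0 = 699.90 mGal
Free-air anomaly = 980006.77 − 980650.70 + (699.90) = 55.97 mGal
Bouguer slab correction = 0.04193 × 2.84 × 2268.0 = 270.08 mGal
Simple Bouguer anomaly = 55.97 − (270.08) = -214.11 mGal

-214.1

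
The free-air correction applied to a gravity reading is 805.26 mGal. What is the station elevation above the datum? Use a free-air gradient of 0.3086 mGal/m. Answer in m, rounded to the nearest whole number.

h = 805.26 / 0.3086 = 2609.40 m

2609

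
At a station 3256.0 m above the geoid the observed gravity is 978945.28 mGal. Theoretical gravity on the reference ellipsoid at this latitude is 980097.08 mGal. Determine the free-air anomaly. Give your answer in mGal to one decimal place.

Free-air correction = 0.3086 × 3256.0 = 1004.80 mGal
Free-air anomaly = 978945.28 − 980097.08 + (1004.80) = -147.00 mGal

-147.0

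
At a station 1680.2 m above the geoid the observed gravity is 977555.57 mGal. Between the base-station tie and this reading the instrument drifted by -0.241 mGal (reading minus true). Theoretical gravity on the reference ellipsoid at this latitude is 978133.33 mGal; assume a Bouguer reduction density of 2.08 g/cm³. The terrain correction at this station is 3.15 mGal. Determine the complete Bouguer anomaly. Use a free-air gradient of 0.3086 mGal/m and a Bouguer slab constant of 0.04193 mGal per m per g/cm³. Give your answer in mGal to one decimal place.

-202.4

Drift-corrected reading = 977555.57 − (-0.241) = 977555.811 mGal
Free-air correction = 0.3086 × 1680.2 = 518.51 mGal
Free-air anomaly = 977555.811 − 978133.33 + (518.51) = -59.009 mGal
Bouguer slab correction = 0.04193 × 2.08 × 1680.2 = 146.54 mGal
Simple Bouguer anomaly = -59.009 − (146.54) = -205.549 mGal
Complete Bouguer anomaly = -205.549 + 3.15 = -202.399 mGal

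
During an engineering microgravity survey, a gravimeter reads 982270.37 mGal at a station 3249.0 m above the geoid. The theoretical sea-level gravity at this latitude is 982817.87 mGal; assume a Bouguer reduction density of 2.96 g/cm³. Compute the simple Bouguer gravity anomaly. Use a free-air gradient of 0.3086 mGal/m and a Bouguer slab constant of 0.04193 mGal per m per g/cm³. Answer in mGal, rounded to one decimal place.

Free-air correction = 0.3086 × 3249.0 = 1002.64 mGal
Free-air anomaly = 982270.37 − 982817.87 + (1002.64) = 455.14 mGal
Bouguer slab correction = 0.04193 × 2.96 × 3249.0 = 403.24 mGal
Simple Bouguer anomaly = 455.14 − (403.24) = 51.90 mGal

51.9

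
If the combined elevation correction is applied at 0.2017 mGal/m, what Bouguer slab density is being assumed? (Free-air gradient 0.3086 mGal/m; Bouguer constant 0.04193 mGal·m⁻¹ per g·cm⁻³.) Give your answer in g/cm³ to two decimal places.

0.2017 = 0.3086 − 0.04193 × ρ
ρ = (0.3086 − 0.2017) / 0.04193 = 2.55 g/cm³

2.55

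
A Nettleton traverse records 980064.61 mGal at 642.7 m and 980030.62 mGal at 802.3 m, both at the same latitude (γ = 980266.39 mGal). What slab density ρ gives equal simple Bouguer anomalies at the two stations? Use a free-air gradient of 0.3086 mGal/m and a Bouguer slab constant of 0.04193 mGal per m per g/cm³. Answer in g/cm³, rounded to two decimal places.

Δg_obs = 980030.62 − 980064.61 = -33.99 mGal over Δh = 802.3 − 642.7 = 159.6 m
Equal Bouguer anomalies ⇒ Δg_obs + (0.3086 − 0.04193ρ)·Δh = 0
0.3086 − 0.04193ρ = −Δg_obs/Δh = 0.21297
ρ = (0.3086 − 0.21297) / 0.04193 = 2.28 g/cm³

2.28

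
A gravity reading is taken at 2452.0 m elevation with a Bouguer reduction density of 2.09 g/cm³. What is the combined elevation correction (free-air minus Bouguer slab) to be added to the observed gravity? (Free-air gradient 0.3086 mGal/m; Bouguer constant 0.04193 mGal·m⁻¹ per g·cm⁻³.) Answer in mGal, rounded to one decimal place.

Combined gradient = 0.3086 − 0.04193 × 2.09 = 0.2209663 mGal/m
Combined elevation correction = 0.2209663 × 2452.0 = 541.8 mGal

541.8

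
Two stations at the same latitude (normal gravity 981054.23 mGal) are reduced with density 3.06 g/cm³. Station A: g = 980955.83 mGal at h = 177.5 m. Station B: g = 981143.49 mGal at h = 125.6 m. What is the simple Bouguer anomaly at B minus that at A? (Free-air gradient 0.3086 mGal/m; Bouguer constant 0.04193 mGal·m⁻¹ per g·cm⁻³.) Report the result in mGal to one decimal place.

178.3

Δg_SB(A) = 980955.83 − 981054.23 + 0.3086×177.5 − 0.04193×3.06×177.5 = -66.40 mGal
Δg_SB(B) = 981143.49 − 981054.23 + 0.3086×125.6 − 0.04193×3.06×125.6 = 111.90 mGal
Difference = 111.90 − (-66.40) = 178.30 mGal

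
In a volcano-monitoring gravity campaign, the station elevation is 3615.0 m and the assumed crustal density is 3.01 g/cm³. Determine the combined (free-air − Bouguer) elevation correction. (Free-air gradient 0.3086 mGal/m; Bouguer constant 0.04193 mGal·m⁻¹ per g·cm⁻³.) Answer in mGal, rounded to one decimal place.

Combined gradient = 0.3086 − 0.04193 × 3.01 = 0.1823907 mGal/m
Combined elevation correction = 0.1823907 × 3615.0 = 659.3 mGal

659.3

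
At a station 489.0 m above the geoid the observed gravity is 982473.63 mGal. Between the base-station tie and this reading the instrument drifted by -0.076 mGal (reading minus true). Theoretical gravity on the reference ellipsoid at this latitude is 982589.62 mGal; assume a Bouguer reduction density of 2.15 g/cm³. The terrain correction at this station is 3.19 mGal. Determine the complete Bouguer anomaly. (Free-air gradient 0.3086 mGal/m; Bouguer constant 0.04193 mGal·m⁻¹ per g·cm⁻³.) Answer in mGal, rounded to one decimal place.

-5.9

Drift-corrected reading = 982473.63 − (-0.076) = 982473.706 mGal
Free-air correction = 0.3086 × 489.0 = 150.91 mGal
Free-air anomaly = 982473.706 − 982589.62 + (150.91) = 34.996 mGal
Bouguer slab correction = 0.04193 × 2.15 × 489.0 = 44.08 mGal
Simple Bouguer anomaly = 34.996 − (44.08) = -9.084 mGal
Complete Bouguer anomaly = -9.084 + 3.19 = -5.894 mGal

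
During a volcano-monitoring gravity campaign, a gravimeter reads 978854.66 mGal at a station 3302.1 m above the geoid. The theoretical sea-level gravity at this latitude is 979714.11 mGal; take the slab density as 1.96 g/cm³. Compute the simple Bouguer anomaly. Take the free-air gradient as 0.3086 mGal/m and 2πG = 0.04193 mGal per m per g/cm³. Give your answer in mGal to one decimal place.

Free-air correction = 0.3086 × 3302.1 = 1019.03 mGal
Free-air anomaly = 978854.66 − 979714.11 + (1019.03) = 159.58 mGal
Bouguer slab correction = 0.04193 × 1.96 × 3302.1 = 271.38 mGal
Simple Bouguer anomaly = 159.58 − (271.38) = -111.80 mGal

-111.8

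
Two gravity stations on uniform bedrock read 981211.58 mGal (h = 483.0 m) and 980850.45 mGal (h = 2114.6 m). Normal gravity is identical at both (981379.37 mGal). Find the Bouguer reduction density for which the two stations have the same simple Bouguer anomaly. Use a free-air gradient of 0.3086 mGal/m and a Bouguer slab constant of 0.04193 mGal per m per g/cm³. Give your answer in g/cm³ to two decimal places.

Δg_obs = 980850.45 − 981211.58 = -361.13 mGal over Δh = 2114.6 − 483.0 = 1631.6 m
Equal Bouguer anomalies ⇒ Δg_obs + (0.3086 − 0.04193ρ)·Δh = 0
0.3086 − 0.04193ρ = −Δg_obs/Δh = 0.22133
ρ = (0.3086 − 0.22133) / 0.04193 = 2.08 g/cm³

2.08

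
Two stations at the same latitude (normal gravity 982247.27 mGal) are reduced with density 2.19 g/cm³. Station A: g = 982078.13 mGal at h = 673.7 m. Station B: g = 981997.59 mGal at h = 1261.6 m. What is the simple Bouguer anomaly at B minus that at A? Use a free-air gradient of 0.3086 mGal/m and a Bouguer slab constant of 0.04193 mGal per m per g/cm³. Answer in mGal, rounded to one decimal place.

46.9

Δg_SB(A) = 982078.13 − 982247.27 + 0.3086×673.7 − 0.04193×2.19×673.7 = -23.10 mGal
Δg_SB(B) = 981997.59 − 982247.27 + 0.3086×1261.6 − 0.04193×2.19×1261.6 = 23.80 mGal
Difference = 23.80 − (-23.10) = 46.90 mGal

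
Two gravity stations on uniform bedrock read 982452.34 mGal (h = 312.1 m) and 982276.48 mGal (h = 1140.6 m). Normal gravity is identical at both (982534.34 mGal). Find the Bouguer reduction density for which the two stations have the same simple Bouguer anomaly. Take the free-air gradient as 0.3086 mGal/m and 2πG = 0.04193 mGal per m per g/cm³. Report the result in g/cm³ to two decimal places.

Δg_obs = 982276.48 − 982452.34 = -175.86 mGal over Δh = 1140.6 − 312.1 = 828.5 m
Equal Bouguer anomalies ⇒ Δg_obs + (0.3086 − 0.04193ρ)·Δh = 0
0.3086 − 0.04193ρ = −Δg_obs/Δh = 0.21226
ρ = (0.3086 − 0.21226) / 0.04193 = 2.30 g/cm³

2.30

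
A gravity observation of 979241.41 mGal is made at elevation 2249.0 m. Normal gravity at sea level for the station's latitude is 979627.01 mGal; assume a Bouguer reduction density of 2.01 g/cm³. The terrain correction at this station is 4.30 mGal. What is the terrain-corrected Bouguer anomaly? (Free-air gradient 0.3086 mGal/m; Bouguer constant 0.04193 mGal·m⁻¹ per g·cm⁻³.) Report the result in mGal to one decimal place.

123.2

Free-air correction = 0.3086 × 2249.0 = 694.04 mGal
Free-air anomaly = 979241.41 − 979627.01 + (694.04) = 308.44 mGal
Bouguer slab correction = 0.04193 × 2.01 × 2249.0 = 189.54 mGal
Simple Bouguer anomaly = 308.44 − (189.54) = 118.90 mGal
Complete Bouguer anomaly = 118.90 + 4.30 = 123.20 mGal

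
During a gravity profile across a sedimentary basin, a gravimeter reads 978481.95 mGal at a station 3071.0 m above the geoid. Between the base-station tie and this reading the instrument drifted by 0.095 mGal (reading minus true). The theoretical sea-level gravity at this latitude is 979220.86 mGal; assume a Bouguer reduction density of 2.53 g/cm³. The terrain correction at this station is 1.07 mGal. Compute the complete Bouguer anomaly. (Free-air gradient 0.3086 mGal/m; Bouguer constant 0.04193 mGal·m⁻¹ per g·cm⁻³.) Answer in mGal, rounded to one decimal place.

Drift-corrected reading = 978481.95 − (0.095) = 978481.855 mGal
Free-air correction = 0.3086 × 3071.0 = 947.71 mGal
Free-air anomaly = 978481.855 − 979220.86 + (947.71) = 208.705 mGal
Bouguer slab correction = 0.04193 × 2.53 × 3071.0 = 325.78 mGal
Simple Bouguer anomaly = 208.705 − (325.78) = -117.075 mGal
Complete Bouguer anomaly = -117.075 + 1.07 = -116.005 mGal

-116.0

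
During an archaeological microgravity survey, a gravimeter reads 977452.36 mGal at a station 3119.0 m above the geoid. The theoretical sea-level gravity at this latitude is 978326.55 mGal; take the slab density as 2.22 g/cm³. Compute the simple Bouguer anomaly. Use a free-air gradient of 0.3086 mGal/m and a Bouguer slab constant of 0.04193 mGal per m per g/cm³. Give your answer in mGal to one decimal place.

-202.0

Free-air correction = 0.3086 × 3119.0 = 962.52 mGal
Free-air anomaly = 977452.36 − 978326.55 + (962.52) = 88.33 mGal
Bouguer slab correction = 0.04193 × 2.22 × 3119.0 = 290.33 mGal
Simple Bouguer anomaly = 88.33 − (290.33) = -202.00 mGal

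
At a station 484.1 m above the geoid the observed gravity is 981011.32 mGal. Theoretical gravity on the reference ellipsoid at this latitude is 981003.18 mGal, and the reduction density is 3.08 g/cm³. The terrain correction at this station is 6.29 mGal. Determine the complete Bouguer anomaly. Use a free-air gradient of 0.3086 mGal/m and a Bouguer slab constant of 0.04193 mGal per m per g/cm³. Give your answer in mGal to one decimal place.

101.3

Free-air correction = 0.3086 × 484.1 = 149.39 mGal
Free-air anomaly = 981011.32 − 981003.18 + (149.39) = 157.53 mGal
Bouguer slab correction = 0.04193 × 3.08 × 484.1 = 62.52 mGal
Simple Bouguer anomaly = 157.53 − (62.52) = 95.01 mGal
Complete Bouguer anomaly = 95.01 + 6.29 = 101.30 mGal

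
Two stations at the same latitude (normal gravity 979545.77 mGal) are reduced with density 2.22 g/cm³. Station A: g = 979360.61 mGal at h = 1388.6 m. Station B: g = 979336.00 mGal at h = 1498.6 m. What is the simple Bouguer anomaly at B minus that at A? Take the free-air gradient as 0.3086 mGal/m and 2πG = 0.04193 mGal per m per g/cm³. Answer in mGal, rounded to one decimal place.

Δg_SB(A) = 979360.61 − 979545.77 + 0.3086×1388.6 − 0.04193×2.22×1388.6 = 114.10 mGal
Δg_SB(B) = 979336.00 − 979545.77 + 0.3086×1498.6 − 0.04193×2.22×1498.6 = 113.20 mGal
Difference = 113.20 − (114.10) = -0.90 mGal

-0.9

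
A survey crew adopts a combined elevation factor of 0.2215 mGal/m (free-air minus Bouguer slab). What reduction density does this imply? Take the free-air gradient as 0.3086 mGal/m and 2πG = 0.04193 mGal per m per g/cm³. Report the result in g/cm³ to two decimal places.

2.08

0.2215 = 0.3086 − 0.04193 × ρ
ρ = (0.3086 − 0.2215) / 0.04193 = 2.08 g/cm³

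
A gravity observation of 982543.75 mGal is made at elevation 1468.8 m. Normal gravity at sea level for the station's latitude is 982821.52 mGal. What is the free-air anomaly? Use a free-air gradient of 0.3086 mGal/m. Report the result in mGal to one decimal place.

175.5

Free-air correction = 0.3086 × 1468.8 = 453.27 mGal
Free-air anomaly = 982543.75 − 982821.52 + (453.27) = 175.50 mGal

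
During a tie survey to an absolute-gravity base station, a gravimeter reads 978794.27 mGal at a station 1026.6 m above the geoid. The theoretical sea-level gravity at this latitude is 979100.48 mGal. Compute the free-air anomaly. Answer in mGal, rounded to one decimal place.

10.6

Free-air correction = 0.3086 × 1026.6 = 316.81 mGal
Free-air anomaly = 978794.27 − 979100.48 + (316.81) = 10.60 mGal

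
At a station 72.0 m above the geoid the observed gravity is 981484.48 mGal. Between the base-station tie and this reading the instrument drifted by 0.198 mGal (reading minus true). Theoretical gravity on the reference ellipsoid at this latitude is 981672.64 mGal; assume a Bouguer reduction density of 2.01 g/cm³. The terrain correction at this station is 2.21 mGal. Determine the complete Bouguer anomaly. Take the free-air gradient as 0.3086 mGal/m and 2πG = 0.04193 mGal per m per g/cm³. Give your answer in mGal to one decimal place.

Drift-corrected reading = 981484.48 − (0.198) = 981484.282 mGal
Free-air correction = 0.3086 × 72.0 = 22.22 mGal
Free-air anomaly = 981484.282 − 981672.64 + (22.22) = -166.138 mGal
Bouguer slab correction = 0.04193 × 2.01 × 72.0 = 6.07 mGal
Simple Bouguer anomaly = -166.138 − (6.07) = -172.208 mGal
Complete Bouguer anomaly = -172.208 + 2.21 = -169.998 mGal

-170.0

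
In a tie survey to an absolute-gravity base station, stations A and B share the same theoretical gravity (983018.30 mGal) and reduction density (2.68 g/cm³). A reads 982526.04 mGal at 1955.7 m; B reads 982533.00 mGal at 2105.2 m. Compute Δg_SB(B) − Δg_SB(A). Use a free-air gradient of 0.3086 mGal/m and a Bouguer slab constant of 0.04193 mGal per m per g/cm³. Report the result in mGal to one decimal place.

36.3

Δg_SB(A) = 982526.04 − 983018.30 + 0.3086×1955.7 − 0.04193×2.68×1955.7 = -108.50 mGal
Δg_SB(B) = 982533.00 − 983018.30 + 0.3086×2105.2 − 0.04193×2.68×2105.2 = -72.20 mGal
Difference = -72.20 − (-108.50) = 36.30 mGal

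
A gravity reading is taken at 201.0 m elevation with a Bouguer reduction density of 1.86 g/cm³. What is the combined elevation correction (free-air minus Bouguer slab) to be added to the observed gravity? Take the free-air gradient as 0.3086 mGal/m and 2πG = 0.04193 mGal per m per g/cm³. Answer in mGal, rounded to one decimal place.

Combined gradient = 0.3086 − 0.04193 × 1.86 = 0.2306102 mGal/m
Combined elevation correction = 0.2306102 × 201.0 = 46.4 mGal

46.4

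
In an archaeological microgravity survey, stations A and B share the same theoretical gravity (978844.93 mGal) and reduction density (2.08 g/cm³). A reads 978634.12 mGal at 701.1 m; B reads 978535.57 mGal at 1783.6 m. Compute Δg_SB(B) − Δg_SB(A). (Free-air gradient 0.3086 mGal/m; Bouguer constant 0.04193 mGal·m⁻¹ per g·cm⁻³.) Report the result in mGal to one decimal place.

Δg_SB(A) = 978634.12 − 978844.93 + 0.3086×701.1 − 0.04193×2.08×701.1 = -55.60 mGal
Δg_SB(B) = 978535.57 − 978844.93 + 0.3086×1783.6 − 0.04193×2.08×1783.6 = 85.50 mGal
Difference = 85.50 − (-55.60) = 141.10 mGal

141.1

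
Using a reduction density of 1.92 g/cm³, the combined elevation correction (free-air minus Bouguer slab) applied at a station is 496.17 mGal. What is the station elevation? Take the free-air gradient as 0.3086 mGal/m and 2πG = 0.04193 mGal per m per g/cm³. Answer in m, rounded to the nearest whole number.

Combined gradient = 0.3086 − 0.04193 × 1.92 = 0.2280944 mGal/m
h = 496.17 / 0.2280944 = 2175.28 m

2175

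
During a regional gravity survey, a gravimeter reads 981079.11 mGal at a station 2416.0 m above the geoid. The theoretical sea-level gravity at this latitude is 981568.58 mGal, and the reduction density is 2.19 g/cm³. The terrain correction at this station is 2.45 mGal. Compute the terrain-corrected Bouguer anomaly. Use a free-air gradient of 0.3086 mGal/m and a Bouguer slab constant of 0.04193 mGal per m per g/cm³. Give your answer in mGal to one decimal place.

Free-air correction = 0.3086 × 2416.0 = 745.58 mGal
Free-air anomaly = 981079.11 − 981568.58 + (745.58) = 256.11 mGal
Bouguer slab correction = 0.04193 × 2.19 × 2416.0 = 221.85 mGal
Simple Bouguer anomaly = 256.11 − (221.85) = 34.26 mGal
Complete Bouguer anomaly = 34.26 + 2.45 = 36.71 mGal

36.7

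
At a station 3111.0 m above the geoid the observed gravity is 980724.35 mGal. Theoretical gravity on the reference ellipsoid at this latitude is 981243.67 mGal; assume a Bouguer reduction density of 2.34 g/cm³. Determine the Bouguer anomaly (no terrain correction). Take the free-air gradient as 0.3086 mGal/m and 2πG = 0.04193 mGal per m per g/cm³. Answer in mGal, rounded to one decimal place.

Free-air correction = 0.3086 × 3111.0 = 960.05 mGal
Free-air anomaly = 980724.35 − 981243.67 + (960.05) = 440.73 mGal
Bouguer slab correction = 0.04193 × 2.34 × 3111.0 = 305.24 mGal
Simple Bouguer anomaly = 440.73 − (305.24) = 135.49 mGal

135.5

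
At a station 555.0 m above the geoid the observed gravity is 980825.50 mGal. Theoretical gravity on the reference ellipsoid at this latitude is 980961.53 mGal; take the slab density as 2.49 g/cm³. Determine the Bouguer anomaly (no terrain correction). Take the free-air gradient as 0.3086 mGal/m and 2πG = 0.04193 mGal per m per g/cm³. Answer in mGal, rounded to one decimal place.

-22.7

Free-air correction = 0.3086 × 555.0 = 171.27 mGal
Free-air anomaly = 980825.50 − 980961.53 + (171.27) = 35.24 mGal
Bouguer slab correction = 0.04193 × 2.49 × 555.0 = 57.95 mGal
Simple Bouguer anomaly = 35.24 − (57.95) = -22.71 mGal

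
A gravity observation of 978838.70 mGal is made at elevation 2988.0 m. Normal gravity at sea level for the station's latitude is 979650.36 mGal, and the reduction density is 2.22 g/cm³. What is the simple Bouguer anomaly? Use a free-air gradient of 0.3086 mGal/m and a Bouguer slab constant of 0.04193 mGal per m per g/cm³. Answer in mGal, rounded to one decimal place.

Free-air correction = 0.3086 × 2988.0 = 922.10 mGal
Free-air anomaly = 978838.70 − 979650.36 + (922.10) = 110.44 mGal
Bouguer slab correction = 0.04193 × 2.22 × 2988.0 = 278.14 mGal
Simple Bouguer anomaly = 110.44 − (278.14) = -167.70 mGal

-167.7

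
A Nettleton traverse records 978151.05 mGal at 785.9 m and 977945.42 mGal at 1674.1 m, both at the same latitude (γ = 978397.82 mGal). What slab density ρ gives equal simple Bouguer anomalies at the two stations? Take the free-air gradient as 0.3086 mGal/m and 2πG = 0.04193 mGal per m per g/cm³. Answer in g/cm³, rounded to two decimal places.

1.84

Δg_obs = 977945.42 − 978151.05 = -205.63 mGal over Δh = 1674.1 − 785.9 = 888.2 m
Equal Bouguer anomalies ⇒ Δg_obs + (0.3086 − 0.04193ρ)·Δh = 0
0.3086 − 0.04193ρ = −Δg_obs/Δh = 0.23151
ρ = (0.3086 − 0.23151) / 0.04193 = 1.84 g/cm³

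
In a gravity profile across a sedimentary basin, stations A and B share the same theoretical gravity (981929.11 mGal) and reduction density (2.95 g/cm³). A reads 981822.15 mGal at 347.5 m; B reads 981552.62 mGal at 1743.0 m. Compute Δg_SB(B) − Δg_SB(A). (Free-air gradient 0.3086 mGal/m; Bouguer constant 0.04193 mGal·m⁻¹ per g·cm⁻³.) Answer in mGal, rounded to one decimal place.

Δg_SB(A) = 981822.15 − 981929.11 + 0.3086×347.5 − 0.04193×2.95×347.5 = -42.70 mGal
Δg_SB(B) = 981552.62 − 981929.11 + 0.3086×1743.0 − 0.04193×2.95×1743.0 = -54.20 mGal
Difference = -54.20 − (-42.70) = -11.50 mGal

-11.5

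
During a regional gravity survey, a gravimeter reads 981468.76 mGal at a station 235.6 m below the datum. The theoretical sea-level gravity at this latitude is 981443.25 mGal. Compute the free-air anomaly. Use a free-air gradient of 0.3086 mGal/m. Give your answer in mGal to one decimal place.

-47.2

Free-air correction = 0.3086 × -235.6 = -72.71 mGal
Free-air anomaly = 981468.76 − 981443.25 + (-72.71) = -47.20 mGal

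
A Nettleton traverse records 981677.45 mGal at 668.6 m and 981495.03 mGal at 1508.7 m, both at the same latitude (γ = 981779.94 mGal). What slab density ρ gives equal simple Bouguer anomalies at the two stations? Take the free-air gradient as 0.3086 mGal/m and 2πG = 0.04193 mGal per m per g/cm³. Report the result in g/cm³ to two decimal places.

2.18

Δg_obs = 981495.03 − 981677.45 = -182.42 mGal over Δh = 1508.7 − 668.6 = 840.1 m
Equal Bouguer anomalies ⇒ Δg_obs + (0.3086 − 0.04193ρ)·Δh = 0
0.3086 − 0.04193ρ = −Δg_obs/Δh = 0.21714
ρ = (0.3086 − 0.21714) / 0.04193 = 2.18 g/cm³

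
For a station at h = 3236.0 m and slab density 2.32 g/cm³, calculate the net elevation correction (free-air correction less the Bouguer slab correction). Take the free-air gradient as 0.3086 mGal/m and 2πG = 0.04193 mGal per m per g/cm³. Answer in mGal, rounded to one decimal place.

683.8

Combined gradient = 0.3086 − 0.04193 × 2.32 = 0.2113224 mGal/m
Combined elevation correction = 0.2113224 × 3236.0 = 683.8 mGal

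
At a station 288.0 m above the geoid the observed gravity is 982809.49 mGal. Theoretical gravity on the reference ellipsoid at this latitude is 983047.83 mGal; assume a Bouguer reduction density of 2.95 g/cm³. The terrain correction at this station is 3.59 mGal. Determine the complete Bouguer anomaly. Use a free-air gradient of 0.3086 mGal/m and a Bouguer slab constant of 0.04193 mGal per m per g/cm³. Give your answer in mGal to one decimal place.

-181.5

Free-air correction = 0.3086 × 288.0 = 88.88 mGal
Free-air anomaly = 982809.49 − 983047.83 + (88.88) = -149.46 mGal
Bouguer slab correction = 0.04193 × 2.95 × 288.0 = 35.62 mGal
Simple Bouguer anomaly = -149.46 − (35.62) = -185.08 mGal
Complete Bouguer anomaly = -185.08 + 3.59 = -181.49 mGal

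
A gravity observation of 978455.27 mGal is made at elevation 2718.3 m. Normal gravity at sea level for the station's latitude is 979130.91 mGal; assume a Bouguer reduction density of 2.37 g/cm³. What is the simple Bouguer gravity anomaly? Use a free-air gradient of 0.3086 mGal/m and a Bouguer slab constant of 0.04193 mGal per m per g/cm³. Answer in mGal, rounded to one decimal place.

Free-air correction = 0.3086 × 2718.3 = 838.87 mGal
Free-air anomaly = 978455.27 − 979130.91 + (838.87) = 163.23 mGal
Bouguer slab correction = 0.04193 × 2.37 × 2718.3 = 270.13 mGal
Simple Bouguer anomaly = 163.23 − (270.13) = -106.90 mGal

-106.9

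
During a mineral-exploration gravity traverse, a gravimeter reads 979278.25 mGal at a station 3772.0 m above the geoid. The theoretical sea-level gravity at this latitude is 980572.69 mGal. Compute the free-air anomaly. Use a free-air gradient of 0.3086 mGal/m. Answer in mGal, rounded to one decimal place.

-130.4

Free-air correction = 0.3086 × 3772.0 = 1164.04 mGal
Free-air anomaly = 979278.25 − 980572.69 + (1164.04) = -130.40 mGal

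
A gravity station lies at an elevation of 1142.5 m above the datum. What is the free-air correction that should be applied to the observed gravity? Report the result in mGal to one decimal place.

352.6

Free-air correction = 0.3086 × 1142.5 = 352.6 mGal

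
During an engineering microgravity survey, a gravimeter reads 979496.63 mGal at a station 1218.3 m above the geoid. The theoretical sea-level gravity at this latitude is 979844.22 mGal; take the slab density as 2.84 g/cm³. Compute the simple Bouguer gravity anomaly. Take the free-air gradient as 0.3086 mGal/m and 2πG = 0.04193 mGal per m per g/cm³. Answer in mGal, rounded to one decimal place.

Free-air correction = 0.3086 × 1218.3 = 375.97 mGal
Free-air anomaly = 979496.63 − 979844.22 + (375.97) = 28.38 mGal
Bouguer slab correction = 0.04193 × 2.84 × 1218.3 = 145.08 mGal
Simple Bouguer anomaly = 28.38 − (145.08) = -116.70 mGal

-116.7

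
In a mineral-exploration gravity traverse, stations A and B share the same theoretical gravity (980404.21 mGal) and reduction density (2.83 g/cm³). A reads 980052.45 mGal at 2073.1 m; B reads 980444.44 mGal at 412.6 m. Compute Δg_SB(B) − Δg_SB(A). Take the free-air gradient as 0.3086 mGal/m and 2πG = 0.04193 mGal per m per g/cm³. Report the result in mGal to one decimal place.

76.6

Δg_SB(A) = 980052.45 − 980404.21 + 0.3086×2073.1 − 0.04193×2.83×2073.1 = 42.00 mGal
Δg_SB(B) = 980444.44 − 980404.21 + 0.3086×412.6 − 0.04193×2.83×412.6 = 118.60 mGal
Difference = 118.60 − (42.00) = 76.60 mGal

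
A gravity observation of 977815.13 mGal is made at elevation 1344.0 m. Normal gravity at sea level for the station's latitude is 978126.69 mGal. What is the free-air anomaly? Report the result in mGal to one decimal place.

103.2

Free-air correction = 0.3086 × 1344.0 = 414.76 mGal
Free-air anomaly = 977815.13 − 978126.69 + (414.76) = 103.20 mGal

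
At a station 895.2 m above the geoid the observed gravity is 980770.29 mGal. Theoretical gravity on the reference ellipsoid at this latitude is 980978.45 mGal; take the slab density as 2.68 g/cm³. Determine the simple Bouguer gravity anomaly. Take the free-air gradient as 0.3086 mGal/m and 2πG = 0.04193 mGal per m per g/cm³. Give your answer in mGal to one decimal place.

Free-air correction = 0.3086 × 895.2 = 276.26 mGal
Free-air anomaly = 980770.29 − 980978.45 + (276.26) = 68.10 mGal
Bouguer slab correction = 0.04193 × 2.68 × 895.2 = 100.60 mGal
Simple Bouguer anomaly = 68.10 − (100.60) = -32.50 mGal

-32.5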